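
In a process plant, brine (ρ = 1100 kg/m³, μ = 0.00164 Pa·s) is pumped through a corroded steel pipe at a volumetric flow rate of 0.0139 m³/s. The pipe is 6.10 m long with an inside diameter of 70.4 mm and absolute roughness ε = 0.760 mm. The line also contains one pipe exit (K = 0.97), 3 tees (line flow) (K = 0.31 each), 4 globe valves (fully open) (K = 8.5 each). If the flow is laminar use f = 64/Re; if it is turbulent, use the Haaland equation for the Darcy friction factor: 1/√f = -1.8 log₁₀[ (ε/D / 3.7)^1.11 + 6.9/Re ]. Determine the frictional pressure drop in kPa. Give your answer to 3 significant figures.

Cross-sectional area A = πD²/4 = π(0.0704)²/4 = 0.003893 m²; mean velocity V = Q/A = 0.0139/0.003893 = 3.571 m/s.
Reynolds number Re = ρVD/μ = 1100 · 3.571 · 0.0704 / 0.00164 = 1.686e+05.
Re > 4000 → turbulent. Relative roughness ε/D = 0.00076/0.0704 = 0.0108. Haaland: 1/√f = -1.8 log₁₀[(0.0108/3.7)^1.11 + 6.9/1.686e+05] = -1.8 log₁₀[0.00154 + 4.09e-05] = 5.044, so f = 0.0393.
Total minor-loss coefficient ΣK = 1·0.97 + 3·0.31 + 4·8.5 = 35.9.
ΔP = [f·L/D + ΣK]·(ρV²/2) = [0.0393·6.1/0.0704 + 35.9]·(1100·3.571²/2) = [3.405 + 35.9]·7013 = 2.757e+05 Pa.
ΔP = 2.757e+05 Pa = 276 kPa.

ΔP ≈ 276 kPa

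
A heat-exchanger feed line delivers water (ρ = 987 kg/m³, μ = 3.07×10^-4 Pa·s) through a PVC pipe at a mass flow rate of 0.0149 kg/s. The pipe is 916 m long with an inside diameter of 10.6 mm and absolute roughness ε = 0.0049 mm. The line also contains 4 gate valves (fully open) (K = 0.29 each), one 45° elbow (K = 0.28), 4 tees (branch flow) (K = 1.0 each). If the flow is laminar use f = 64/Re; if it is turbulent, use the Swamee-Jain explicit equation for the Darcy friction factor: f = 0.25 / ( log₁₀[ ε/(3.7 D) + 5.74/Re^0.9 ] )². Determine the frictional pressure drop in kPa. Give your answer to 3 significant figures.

A = πD²/4 = π(0.0106)²/4 = 8.825e-05 m²; mean velocity V = ṁ/(ρA) = 0.0149/(987 · 8.825e-05) = 0.1711 m/s.
Reynolds number Re = ρVD/μ = 987 · 0.1711 · 0.0106 / 0.000307 = 5830.
Re > 4000 → turbulent. Relative roughness ε/D = 4.9e-06/0.0106 = 0.000462. Swamee-Jain: f = 0.25/(log₁₀[0.000462/3.7 + 5.74/5830^0.9])² = 0.25/(log₁₀[0.000125 + 0.00234])² = 0.25/(-2.608)² = 0.03677.
Total minor-loss coefficient ΣK = 4·0.29 + 1·0.28 + 4·1 = 5.44.
ΔP = [f·L/D + ΣK]·(ρV²/2) = [0.03677·916/0.0106 + 5.44]·(987·0.1711²/2) = [3177 + 5.44]·14.44 = 4.596e+04 Pa.
ΔP = 4.596e+04 Pa = 46.0 kPa.

ΔP ≈ 46.0 kPa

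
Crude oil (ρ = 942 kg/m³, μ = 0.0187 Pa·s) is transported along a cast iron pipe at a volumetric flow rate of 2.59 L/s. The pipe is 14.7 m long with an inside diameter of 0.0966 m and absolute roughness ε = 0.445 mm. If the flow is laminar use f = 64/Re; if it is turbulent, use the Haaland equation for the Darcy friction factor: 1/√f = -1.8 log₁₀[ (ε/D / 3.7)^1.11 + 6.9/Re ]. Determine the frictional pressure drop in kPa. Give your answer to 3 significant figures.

ΔP ≈ 0.333 kPa

Q = 2.59 L/s = 2.59/1000 = 0.00259 m³/s.
Cross-sectional area A = πD²/4 = π(0.0966)²/4 = 0.007329 m²; mean velocity V = Q/A = 0.00259/0.007329 = 0.3534 m/s.
Reynolds number Re = ρVD/μ = 942 · 0.3534 · 0.0966 / 0.0187 = 1720.
Re < 2300 → laminar flow, so f = 64/Re = 64/1720 = 0.03722 (the turbulent correlation is not needed).
Darcy-Weisbach: ΔP = f(L/D)(ρV²/2) = 0.03722·(14.7/0.0966)·(942·0.3534²/2) = 0.03722·152.2·58.82 = 333.1 Pa.
ΔP = 333.1 Pa = 0.333 kPa.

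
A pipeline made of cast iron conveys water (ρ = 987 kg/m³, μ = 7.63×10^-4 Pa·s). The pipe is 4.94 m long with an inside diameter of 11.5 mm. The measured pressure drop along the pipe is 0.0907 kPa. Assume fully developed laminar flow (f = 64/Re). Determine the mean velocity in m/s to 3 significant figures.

For laminar flow, f = 64/Re with Re = ρVD/μ, so Darcy-Weisbach reduces to ΔP = 32μLV/D². Solving for V: V = ΔP·D²/(32μL) = 90.7·(0.0115)²/(32·0.000763·4.94) = 0.09945 m/s.
Check: Re = ρVD/μ = 987·0.09945·0.0115/0.000763 = 1479 < 2300, so the laminar assumption holds.

V ≈ 0.0994 m/s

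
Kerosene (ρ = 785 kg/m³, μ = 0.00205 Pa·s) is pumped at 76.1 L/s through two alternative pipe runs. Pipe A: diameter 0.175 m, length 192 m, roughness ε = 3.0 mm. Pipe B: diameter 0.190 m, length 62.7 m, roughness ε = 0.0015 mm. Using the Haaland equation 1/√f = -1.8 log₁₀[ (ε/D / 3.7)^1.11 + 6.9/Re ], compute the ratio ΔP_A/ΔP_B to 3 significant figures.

Pipe A: V = Q/A = 0.0761/0.02405 = 3.164 m/s; Re = 2.12e+05; ε/D = 0.0171; Haaland → f = 0.04617; ΔP_A = f(L/D)(ρV²/2) = 1.99e+05 Pa.
Pipe B: V = Q/A = 0.0761/0.02835 = 2.684 m/s; Re = 1.953e+05; ε/D = 7.89e-06; Haaland → f = 0.01562; ΔP_B = f(L/D)(ρV²/2) = 1.457e+04 Pa.
ΔP_A/ΔP_B = 1.99e+05/1.457e+04 = 13.7.

ΔP_A/ΔP_B ≈ 13.7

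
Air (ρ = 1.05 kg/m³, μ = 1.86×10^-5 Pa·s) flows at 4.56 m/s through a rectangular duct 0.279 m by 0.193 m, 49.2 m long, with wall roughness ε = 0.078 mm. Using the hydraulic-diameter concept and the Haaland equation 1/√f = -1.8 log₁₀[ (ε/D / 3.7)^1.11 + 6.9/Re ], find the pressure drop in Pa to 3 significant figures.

ΔP ≈ 49.7 Pa

Hydraulic diameter D_h = 4A/P = 4·(0.279·0.193)/(2·(0.279+0.193)) = 0.2154/0.944 = 0.2282 m.
Re = ρVD_h/μ = 1.05·4.56·0.2282/1.86e-05 = 5.873e+04.
ε/D_h = 7.8e-05/0.2282 = 0.000342; Haaland gives 1/√f = -1.8 log₁₀[3.33e-05+0.000117] = 6.879, so f = 0.02113.
ΔP = f(L/D_h)(ρV²/2) = 0.02113·49.2/0.2282·10.92 = 49.74 Pa.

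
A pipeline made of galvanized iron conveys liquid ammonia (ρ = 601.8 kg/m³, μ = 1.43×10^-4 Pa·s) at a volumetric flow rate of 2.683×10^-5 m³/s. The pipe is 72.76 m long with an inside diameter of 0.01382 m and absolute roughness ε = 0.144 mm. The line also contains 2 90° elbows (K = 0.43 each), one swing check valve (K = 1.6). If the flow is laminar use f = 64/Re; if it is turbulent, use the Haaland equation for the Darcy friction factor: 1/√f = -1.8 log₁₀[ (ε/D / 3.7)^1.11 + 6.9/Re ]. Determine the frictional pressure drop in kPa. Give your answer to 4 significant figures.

Cross-sectional area A = πD²/4 = π(0.01382)²/4 = 0.00015 m²; mean velocity V = Q/A = 2.683e-05/0.00015 = 0.1789 m/s.
Reynolds number Re = ρVD/μ = 601.8 · 0.1789 · 0.01382 / 0.000143 = 1.04e+04.
Re > 4000 → turbulent. Relative roughness ε/D = 0.000144/0.01382 = 0.0104. Haaland: 1/√f = -1.8 log₁₀[(0.0104/3.7)^1.11 + 6.9/1.04e+04] = -1.8 log₁₀[0.00148 + 0.000663] = 4.805, so f = 0.0433.
Total minor-loss coefficient ΣK = 2·0.43 + 1·1.6 = 2.46.
ΔP = [f·L/D + ΣK]·(ρV²/2) = [0.0433·72.76/0.01382 + 2.46]·(601.8·0.1789²/2) = [228 + 2.46]·9.626 = 2218 Pa.
ΔP = 2218 Pa = 2.218 kPa.

ΔP ≈ 2.218 kPa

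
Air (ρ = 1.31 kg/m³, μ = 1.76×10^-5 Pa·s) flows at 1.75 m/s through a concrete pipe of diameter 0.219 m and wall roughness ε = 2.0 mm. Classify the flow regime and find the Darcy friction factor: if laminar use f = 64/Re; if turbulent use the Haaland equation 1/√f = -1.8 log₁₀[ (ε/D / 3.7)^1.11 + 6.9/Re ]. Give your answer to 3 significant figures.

f ≈ 0.0388

Re = ρVD/μ = 1.31·1.75·0.219/1.76e-05 = 2.853e+04.
Re > 4000 → turbulent. ε/D = 0.002/0.219 = 0.00913; Haaland: 1/√f = -1.8 log₁₀[0.00128 + 0.000242] = 5.074, so f = 0.03884.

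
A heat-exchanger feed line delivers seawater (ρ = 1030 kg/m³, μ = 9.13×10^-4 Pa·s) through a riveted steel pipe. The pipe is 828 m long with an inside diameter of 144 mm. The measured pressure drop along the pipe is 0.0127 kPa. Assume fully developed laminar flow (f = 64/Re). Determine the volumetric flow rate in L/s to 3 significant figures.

Q ≈ 0.177 L/s

For laminar flow, f = 64/Re with Re = ρVD/μ, so Darcy-Weisbach reduces to ΔP = 32μLV/D². Solving for V: V = ΔP·D²/(32μL) = 12.7·(0.144)²/(32·0.000913·828) = 0.01089 m/s.
Check: Re = ρVD/μ = 1030·0.01089·0.144/0.000913 = 1769 < 2300, so the laminar assumption holds.
Q = V·A = 0.01089·(π/4·0.144²) = 0.0001773 m³/s = 0.177 L/s.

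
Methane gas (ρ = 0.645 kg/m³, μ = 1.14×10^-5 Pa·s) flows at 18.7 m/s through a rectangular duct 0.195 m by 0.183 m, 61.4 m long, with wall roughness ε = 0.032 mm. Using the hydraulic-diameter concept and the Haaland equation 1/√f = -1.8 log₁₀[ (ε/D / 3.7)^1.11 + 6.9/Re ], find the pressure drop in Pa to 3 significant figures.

Hydraulic diameter D_h = 4A/P = 4·(0.195·0.183)/(2·(0.195+0.183)) = 0.1427/0.756 = 0.1888 m.
Re = ρVD_h/μ = 0.645·18.7·0.1888/1.14e-05 = 1.998e+05.
ε/D_h = 3.2e-05/0.1888 = 0.000169; Haaland gives 1/√f = -1.8 log₁₀[1.53e-05+3.45e-05] = 7.745, so f = 0.01667.
ΔP = f(L/D_h)(ρV²/2) = 0.01667·61.4/0.1888·112.8 = 611.4 Pa.

ΔP ≈ 611 Pa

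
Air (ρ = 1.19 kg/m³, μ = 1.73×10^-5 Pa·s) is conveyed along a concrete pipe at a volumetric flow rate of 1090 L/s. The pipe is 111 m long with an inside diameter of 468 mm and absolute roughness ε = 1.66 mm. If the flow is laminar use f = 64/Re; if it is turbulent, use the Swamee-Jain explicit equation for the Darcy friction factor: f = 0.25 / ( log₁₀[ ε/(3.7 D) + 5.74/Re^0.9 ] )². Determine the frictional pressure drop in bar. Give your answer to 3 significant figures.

Q = 1090 L/s = 1090/1000 = 1.09 m³/s.
Cross-sectional area A = πD²/4 = π(0.468)²/4 = 0.172 m²; mean velocity V = Q/A = 1.09/0.172 = 6.336 m/s.
Reynolds number Re = ρVD/μ = 1.19 · 6.336 · 0.468 / 1.73e-05 = 2.04e+05.
Re > 4000 → turbulent. Relative roughness ε/D = 0.00166/0.468 = 0.00355. Swamee-Jain: f = 0.25/(log₁₀[0.00355/3.7 + 5.74/2.04e+05^0.9])² = 0.25/(log₁₀[0.000959 + 9.56e-05])² = 0.25/(-2.977)² = 0.02821.
Darcy-Weisbach: ΔP = f(L/D)(ρV²/2) = 0.02821·(111/0.468)·(1.19·6.336²/2) = 0.02821·237.2·23.89 = 159.8 Pa.
ΔP = 159.8 Pa = 0.00160 bar.

ΔP ≈ 0.00160 bar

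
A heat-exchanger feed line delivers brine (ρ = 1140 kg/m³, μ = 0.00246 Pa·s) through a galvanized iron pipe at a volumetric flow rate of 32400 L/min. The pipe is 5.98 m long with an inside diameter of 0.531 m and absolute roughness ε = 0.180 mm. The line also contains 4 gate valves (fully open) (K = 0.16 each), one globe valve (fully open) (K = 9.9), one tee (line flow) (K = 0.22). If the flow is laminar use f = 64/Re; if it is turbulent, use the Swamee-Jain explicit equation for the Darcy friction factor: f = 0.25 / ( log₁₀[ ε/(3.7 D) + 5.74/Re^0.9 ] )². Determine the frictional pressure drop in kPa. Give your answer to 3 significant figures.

ΔP ≈ 37.1 kPa

Q = 32400 L/min = 32400/60000 = 0.54 m³/s.
Cross-sectional area A = πD²/4 = π(0.531)²/4 = 0.2215 m²; mean velocity V = Q/A = 0.54/0.2215 = 2.438 m/s.
Reynolds number Re = ρVD/μ = 1140 · 2.438 · 0.531 / 0.00246 = 6e+05.
Re > 4000 → turbulent. Relative roughness ε/D = 0.00018/0.531 = 0.000339. Swamee-Jain: f = 0.25/(log₁₀[0.000339/3.7 + 5.74/6e+05^0.9])² = 0.25/(log₁₀[9.16e-05 + 3.62e-05])² = 0.25/(-3.893)² = 0.01649.
Total minor-loss coefficient ΣK = 4·0.16 + 1·9.9 + 1·0.22 = 10.8.
ΔP = [f·L/D + ΣK]·(ρV²/2) = [0.01649·5.98/0.531 + 10.8]·(1140·2.438²/2) = [0.1857 + 10.8]·3389 = 3.71e+04 Pa.
ΔP = 3.71e+04 Pa = 37.1 kPa.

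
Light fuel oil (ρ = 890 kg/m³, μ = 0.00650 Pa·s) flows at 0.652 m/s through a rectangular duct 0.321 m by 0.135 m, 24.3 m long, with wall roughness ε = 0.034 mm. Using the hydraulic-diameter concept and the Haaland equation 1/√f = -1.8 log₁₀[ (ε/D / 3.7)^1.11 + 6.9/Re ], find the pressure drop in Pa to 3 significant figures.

Hydraulic diameter D_h = 4A/P = 4·(0.321·0.135)/(2·(0.321+0.135)) = 0.1733/0.912 = 0.1901 m.
Re = ρVD_h/μ = 890·0.652·0.1901/0.0065 = 1.697e+04.
ε/D_h = 3.4e-05/0.1901 = 0.000179; Haaland gives 1/√f = -1.8 log₁₀[1.62e-05+0.000407] = 6.073, so f = 0.02712.
ΔP = f(L/D_h)(ρV²/2) = 0.02712·24.3/0.1901·189.2 = 655.8 Pa.

ΔP ≈ 656 Pa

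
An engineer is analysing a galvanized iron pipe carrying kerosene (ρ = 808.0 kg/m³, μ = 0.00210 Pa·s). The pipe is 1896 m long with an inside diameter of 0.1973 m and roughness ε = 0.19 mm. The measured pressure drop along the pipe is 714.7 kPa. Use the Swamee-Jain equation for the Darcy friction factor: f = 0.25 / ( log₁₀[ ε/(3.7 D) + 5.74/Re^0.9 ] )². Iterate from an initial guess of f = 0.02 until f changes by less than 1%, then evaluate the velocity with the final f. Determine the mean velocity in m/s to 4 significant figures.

Rearranging Darcy-Weisbach: V = √(2·ΔP·D/(f·L·ρ)). With ε/D = 0.00019/0.1973 = 0.000963, iterate starting from f = 0.02:
  f = 0.02 → V = √(2·7.147e+05·0.1973/(0.02·1896·808)) = 3.034 m/s; Re = ρVD/μ = 2.303e+05; f → 0.02087
  f = 0.02087 → V = 2.97 m/s; Re = 2.255e+05; f → 0.0209
Converged (Δf/f < 1%). With the final f = 0.0209: V = √(2·7.147e+05·0.1973/(0.0209·1896·808)) = 2.968 m/s.

V ≈ 2.968 m/s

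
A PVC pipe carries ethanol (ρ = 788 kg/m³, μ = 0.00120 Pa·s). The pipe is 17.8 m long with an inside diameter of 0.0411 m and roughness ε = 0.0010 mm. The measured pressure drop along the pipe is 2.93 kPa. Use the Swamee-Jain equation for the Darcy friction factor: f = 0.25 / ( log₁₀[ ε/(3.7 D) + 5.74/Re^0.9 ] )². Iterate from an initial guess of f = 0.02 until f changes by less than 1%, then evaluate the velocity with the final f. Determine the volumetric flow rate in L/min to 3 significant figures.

Rearranging Darcy-Weisbach: V = √(2·ΔP·D/(f·L·ρ)). With ε/D = 1e-06/0.0411 = 2.43e-05, iterate starting from f = 0.02:
  f = 0.02 → V = √(2·2930·0.0411/(0.02·17.8·788)) = 0.9266 m/s; Re = ρVD/μ = 2.501e+04; f → 0.02449
  f = 0.02449 → V = 0.8373 m/s; Re = 2.26e+04; f → 0.02511
  f = 0.02511 → V = 0.827 m/s; Re = 2.232e+04; f → 0.02518
Converged (Δf/f < 1%). With the final f = 0.02518: V = √(2·2930·0.0411/(0.02518·17.8·788)) = 0.8258 m/s.
Q = V·A = 0.8258·(π/4·0.0411²) = 0.001096 m³/s = 65.7 L/min.

Q ≈ 65.7 L/min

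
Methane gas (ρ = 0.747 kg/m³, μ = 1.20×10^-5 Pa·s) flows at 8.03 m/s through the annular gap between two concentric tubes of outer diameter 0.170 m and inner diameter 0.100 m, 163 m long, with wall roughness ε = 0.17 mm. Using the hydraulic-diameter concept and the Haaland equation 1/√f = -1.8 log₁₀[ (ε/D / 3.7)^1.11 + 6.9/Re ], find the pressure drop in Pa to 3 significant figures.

ΔP ≈ 1580 Pa

Hydraulic diameter D_h = 4A/P = D_o - D_i = 0.17 - 0.1 = 0.07 m.
Re = ρVD_h/μ = 0.747·8.03·0.07/1.2e-05 = 3.499e+04.
ε/D_h = 0.00017/0.07 = 0.00243; Haaland gives 1/√f = -1.8 log₁₀[0.000293+0.000197] = 5.957, so f = 0.02818.
ΔP = f(L/D_h)(ρV²/2) = 0.02818·163/0.07·24.08 = 1580 Pa.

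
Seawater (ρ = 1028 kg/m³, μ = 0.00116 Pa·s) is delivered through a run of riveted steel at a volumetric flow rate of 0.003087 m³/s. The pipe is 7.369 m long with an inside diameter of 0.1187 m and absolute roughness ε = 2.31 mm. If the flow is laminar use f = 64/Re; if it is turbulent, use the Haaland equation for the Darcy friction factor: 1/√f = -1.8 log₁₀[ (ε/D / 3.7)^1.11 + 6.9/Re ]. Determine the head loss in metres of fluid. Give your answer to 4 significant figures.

Cross-sectional area A = πD²/4 = π(0.1187)²/4 = 0.01107 m²; mean velocity V = Q/A = 0.003087/0.01107 = 0.279 m/s.
Reynolds number Re = ρVD/μ = 1028 · 0.279 · 0.1187 / 0.00116 = 2.934e+04.
Re > 4000 → turbulent. Relative roughness ε/D = 0.00231/0.1187 = 0.0195. Haaland: 1/√f = -1.8 log₁₀[(0.0195/3.7)^1.11 + 6.9/2.934e+04] = -1.8 log₁₀[0.00295 + 0.000235] = 4.494, so f = 0.04952.
Darcy-Weisbach: ΔP = f(L/D)(ρV²/2) = 0.04952·(7.369/0.1187)·(1028·0.279²/2) = 0.04952·62.08·40 = 123 Pa.
Head loss h_f = ΔP/(ρg) = 123/(1028·9.81) = 0.01219 m.

h_f ≈ 0.01219 m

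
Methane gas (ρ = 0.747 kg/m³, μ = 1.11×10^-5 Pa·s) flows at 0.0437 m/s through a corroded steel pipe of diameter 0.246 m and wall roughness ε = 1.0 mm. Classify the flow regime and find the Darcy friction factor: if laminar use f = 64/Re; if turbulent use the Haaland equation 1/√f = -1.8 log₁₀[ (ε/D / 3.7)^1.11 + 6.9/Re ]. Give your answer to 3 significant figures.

Re = ρVD/μ = 0.747·0.0437·0.246/1.11e-05 = 723.5.
Re < 2300 → laminar, so f = 64/Re = 0.08846 (roughness is irrelevant in laminar flow).

f ≈ 0.0885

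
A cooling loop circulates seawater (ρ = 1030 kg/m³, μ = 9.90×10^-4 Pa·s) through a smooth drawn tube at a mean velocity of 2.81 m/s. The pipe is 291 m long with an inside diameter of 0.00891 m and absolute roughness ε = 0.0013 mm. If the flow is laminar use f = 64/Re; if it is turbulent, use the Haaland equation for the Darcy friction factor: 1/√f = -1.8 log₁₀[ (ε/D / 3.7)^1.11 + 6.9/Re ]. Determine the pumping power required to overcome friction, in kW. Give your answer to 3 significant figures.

P ≈ 0.568 kW

Reynolds number Re = ρVD/μ = 1030 · 2.81 · 0.00891 / 0.00099 = 2.605e+04.
Re > 4000 → turbulent. Relative roughness ε/D = 1.3e-06/0.00891 = 0.000146. Haaland: 1/√f = -1.8 log₁₀[(0.000146/3.7)^1.11 + 6.9/2.605e+04] = -1.8 log₁₀[1.29e-05 + 0.000265] = 6.401, so f = 0.0244.
Darcy-Weisbach: ΔP = f(L/D)(ρV²/2) = 0.0244·(291/0.00891)·(1030·2.81²/2) = 0.0244·3.266e+04·4066 = 3.241e+06 Pa.
Q = V·A = 2.81·6.235e-05 = 0.0001752 m³/s.
Pumping power P = QΔP = 0.0001752·3.241e+06 = 567.9 W = 0.568 kW.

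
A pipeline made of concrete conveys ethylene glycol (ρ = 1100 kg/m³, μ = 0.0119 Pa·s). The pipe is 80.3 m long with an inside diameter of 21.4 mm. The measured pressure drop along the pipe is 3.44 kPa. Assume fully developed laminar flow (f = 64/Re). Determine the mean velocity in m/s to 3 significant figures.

For laminar flow, f = 64/Re with Re = ρVD/μ, so Darcy-Weisbach reduces to ΔP = 32μLV/D². Solving for V: V = ΔP·D²/(32μL) = 3440·(0.0214)²/(32·0.0119·80.3) = 0.05152 m/s.
Check: Re = ρVD/μ = 1100·0.05152·0.0214/0.0119 = 101.9 < 2300, so the laminar assumption holds.

V ≈ 0.0515 m/s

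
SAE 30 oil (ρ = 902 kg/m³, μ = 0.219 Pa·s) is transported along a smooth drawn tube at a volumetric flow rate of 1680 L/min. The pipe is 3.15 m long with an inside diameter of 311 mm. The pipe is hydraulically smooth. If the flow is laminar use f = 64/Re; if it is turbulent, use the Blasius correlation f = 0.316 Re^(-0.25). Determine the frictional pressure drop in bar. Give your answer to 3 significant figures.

ΔP ≈ 8.41×10^-4 bar

Q = 1680 L/min = 1680/60000 = 0.028 m³/s.
Cross-sectional area A = πD²/4 = π(0.311)²/4 = 0.07596 m²; mean velocity V = Q/A = 0.028/0.07596 = 0.3686 m/s.
Reynolds number Re = ρVD/μ = 902 · 0.3686 · 0.311 / 0.219 = 472.1.
Re < 2300 → laminar flow, so f = 64/Re = 64/472.1 = 0.1356 (the turbulent correlation is not needed).
Darcy-Weisbach: ΔP = f(L/D)(ρV²/2) = 0.1356·(3.15/0.311)·(902·0.3686²/2) = 0.1356·10.13·61.27 = 84.13 Pa.
ΔP = 84.13 Pa = 8.41×10^-4 bar.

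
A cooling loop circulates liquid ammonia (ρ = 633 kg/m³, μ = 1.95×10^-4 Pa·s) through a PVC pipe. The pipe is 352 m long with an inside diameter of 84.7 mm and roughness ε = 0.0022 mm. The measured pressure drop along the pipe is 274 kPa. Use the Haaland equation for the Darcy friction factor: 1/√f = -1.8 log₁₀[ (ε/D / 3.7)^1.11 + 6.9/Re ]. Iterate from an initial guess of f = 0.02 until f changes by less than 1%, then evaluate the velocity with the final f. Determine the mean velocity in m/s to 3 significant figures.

V ≈ 4.19 m/s

Rearranging Darcy-Weisbach: V = √(2·ΔP·D/(f·L·ρ)). With ε/D = 2.2e-06/0.0847 = 2.6e-05, iterate starting from f = 0.02:
  f = 0.02 → V = √(2·2.74e+05·0.0847/(0.02·352·633)) = 3.227 m/s; Re = ρVD/μ = 8.874e+05; f → 0.01228
  f = 0.01228 → V = 4.119 m/s; Re = 1.133e+06; f → 0.01188
  f = 0.01188 → V = 4.188 m/s; Re = 1.151e+06; f → 0.01185
Converged (Δf/f < 1%). With the final f = 0.01185: V = √(2·2.74e+05·0.0847/(0.01185·352·633)) = 4.192 m/s.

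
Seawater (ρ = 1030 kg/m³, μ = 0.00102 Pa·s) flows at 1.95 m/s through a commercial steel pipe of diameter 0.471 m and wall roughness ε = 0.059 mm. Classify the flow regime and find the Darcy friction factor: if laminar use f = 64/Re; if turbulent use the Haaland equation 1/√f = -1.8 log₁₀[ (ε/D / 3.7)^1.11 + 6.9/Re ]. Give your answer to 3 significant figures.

f ≈ 0.0138

Re = ρVD/μ = 1030·1.95·0.471/0.00102 = 9.275e+05.
Re > 4000 → turbulent. ε/D = 5.9e-05/0.471 = 0.000125; Haaland: 1/√f = -1.8 log₁₀[1.09e-05 + 7.44e-06] = 8.525, so f = 0.01376.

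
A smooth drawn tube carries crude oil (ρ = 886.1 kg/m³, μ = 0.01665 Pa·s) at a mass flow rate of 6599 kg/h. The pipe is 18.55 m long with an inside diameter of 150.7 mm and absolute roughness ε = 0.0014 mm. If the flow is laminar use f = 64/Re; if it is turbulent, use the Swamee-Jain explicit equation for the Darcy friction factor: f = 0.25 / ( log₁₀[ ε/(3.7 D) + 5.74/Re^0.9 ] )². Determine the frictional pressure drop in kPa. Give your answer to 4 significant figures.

ΔP ≈ 0.05047 kPa

ṁ = 6599 kg/h = 6599/3600 = 1.833 kg/s.
A = πD²/4 = π(0.1507)²/4 = 0.01784 m²; mean velocity V = ṁ/(ρA) = 1.833/(886.1 · 0.01784) = 0.116 m/s.
Reynolds number Re = ρVD/μ = 886.1 · 0.116 · 0.1507 / 0.0167 = 930.2.
Re < 2300 → laminar flow, so f = 64/Re = 64/930.2 = 0.06881 (the turbulent correlation is not needed).
Darcy-Weisbach: ΔP = f(L/D)(ρV²/2) = 0.06881·(18.55/0.1507)·(886.1·0.116²/2) = 0.06881·123.1·5.959 = 50.47 Pa.
ΔP = 50.47 Pa = 0.05047 kPa.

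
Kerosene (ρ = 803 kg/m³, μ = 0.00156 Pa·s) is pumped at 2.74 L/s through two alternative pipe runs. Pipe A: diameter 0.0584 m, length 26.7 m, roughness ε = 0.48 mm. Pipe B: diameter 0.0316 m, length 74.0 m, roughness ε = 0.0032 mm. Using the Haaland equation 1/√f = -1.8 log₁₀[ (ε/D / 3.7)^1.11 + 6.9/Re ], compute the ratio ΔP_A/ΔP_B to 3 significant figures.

ΔP_A/ΔP_B ≈ 0.0307

Pipe A: V = Q/A = 0.00274/0.002679 = 1.023 m/s; Re = 3.075e+04; ε/D = 0.00822; Haaland → f = 0.03755; ΔP_A = f(L/D)(ρV²/2) = 7213 Pa.
Pipe B: V = Q/A = 0.00274/0.0007843 = 3.494 m/s; Re = 5.683e+04; ε/D = 0.000101; Haaland → f = 0.02044; ΔP_B = f(L/D)(ρV²/2) = 2.346e+05 Pa.
ΔP_A/ΔP_B = 7213/2.346e+05 = 0.0307.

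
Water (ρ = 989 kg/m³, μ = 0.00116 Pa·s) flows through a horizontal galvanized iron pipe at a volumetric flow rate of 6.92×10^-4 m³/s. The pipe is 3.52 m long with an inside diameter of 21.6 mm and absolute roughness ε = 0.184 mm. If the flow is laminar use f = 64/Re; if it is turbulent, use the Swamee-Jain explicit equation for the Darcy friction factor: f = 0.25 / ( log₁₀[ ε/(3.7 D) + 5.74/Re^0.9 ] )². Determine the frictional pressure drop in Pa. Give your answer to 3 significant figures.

ΔP ≈ 11000 Pa

Cross-sectional area A = πD²/4 = π(0.0216)²/4 = 0.0003664 m²; mean velocity V = Q/A = 0.000692/0.0003664 = 1.888 m/s.
Reynolds number Re = ρVD/μ = 989 · 1.888 · 0.0216 / 0.00116 = 3.478e+04.
Re > 4000 → turbulent. Relative roughness ε/D = 0.000184/0.0216 = 0.00852. Swamee-Jain: f = 0.25/(log₁₀[0.00852/3.7 + 5.74/3.478e+04^0.9])² = 0.25/(log₁₀[0.0023 + 0.00047])² = 0.25/(-2.557)² = 0.03823.
Darcy-Weisbach: ΔP = f(L/D)(ρV²/2) = 0.03823·(3.52/0.0216)·(989·1.888²/2) = 0.03823·163·1764 = 1.099e+04 Pa.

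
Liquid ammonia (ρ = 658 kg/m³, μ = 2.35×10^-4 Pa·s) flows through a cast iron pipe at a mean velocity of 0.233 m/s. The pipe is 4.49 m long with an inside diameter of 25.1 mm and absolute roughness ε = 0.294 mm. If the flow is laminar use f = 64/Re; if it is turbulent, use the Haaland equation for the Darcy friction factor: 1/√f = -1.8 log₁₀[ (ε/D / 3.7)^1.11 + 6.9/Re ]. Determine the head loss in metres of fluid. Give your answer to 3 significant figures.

h_f ≈ 0.0213 m

Reynolds number Re = ρVD/μ = 658 · 0.233 · 0.0251 / 0.000235 = 1.638e+04.
Re > 4000 → turbulent. Relative roughness ε/D = 0.000294/0.0251 = 0.0117. Haaland: 1/√f = -1.8 log₁₀[(0.0117/3.7)^1.11 + 6.9/1.638e+04] = -1.8 log₁₀[0.00168 + 0.000421] = 4.819, so f = 0.04306.
Darcy-Weisbach: ΔP = f(L/D)(ρV²/2) = 0.04306·(4.49/0.0251)·(658·0.233²/2) = 0.04306·178.9·17.86 = 137.6 Pa.
Head loss h_f = ΔP/(ρg) = 137.6/(658·9.81) = 0.0213 m.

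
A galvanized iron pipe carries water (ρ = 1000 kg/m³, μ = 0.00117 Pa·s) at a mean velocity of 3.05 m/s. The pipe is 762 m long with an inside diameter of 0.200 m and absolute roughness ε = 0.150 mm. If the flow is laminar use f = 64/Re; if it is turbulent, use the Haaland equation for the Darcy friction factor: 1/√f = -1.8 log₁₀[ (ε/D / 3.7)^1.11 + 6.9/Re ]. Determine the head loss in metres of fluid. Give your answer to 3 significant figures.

Reynolds number Re = ρVD/μ = 1000 · 3.05 · 0.2 / 0.00117 = 5.214e+05.
Re > 4000 → turbulent. Relative roughness ε/D = 0.00015/0.2 = 0.00075. Haaland: 1/√f = -1.8 log₁₀[(0.00075/3.7)^1.11 + 6.9/5.214e+05] = -1.8 log₁₀[7.95e-05 + 1.32e-05] = 7.259, so f = 0.01898.
Darcy-Weisbach: ΔP = f(L/D)(ρV²/2) = 0.01898·(762/0.2)·(1000·3.05²/2) = 0.01898·3810·4651 = 3.363e+05 Pa.
Head loss h_f = ΔP/(ρg) = 3.363e+05/(1000·9.81) = 34.3 m.

h_f ≈ 34.3 m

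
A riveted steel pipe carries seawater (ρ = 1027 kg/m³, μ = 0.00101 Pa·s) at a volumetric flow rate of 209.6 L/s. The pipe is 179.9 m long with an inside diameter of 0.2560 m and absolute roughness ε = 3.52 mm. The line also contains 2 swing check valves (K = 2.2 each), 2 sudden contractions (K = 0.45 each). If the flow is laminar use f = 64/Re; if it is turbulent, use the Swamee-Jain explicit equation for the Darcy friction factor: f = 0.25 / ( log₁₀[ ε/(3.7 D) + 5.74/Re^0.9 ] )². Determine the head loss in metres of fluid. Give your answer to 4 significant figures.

Q = 209.6 L/s = 209.6/1000 = 0.2096 m³/s.
Cross-sectional area A = πD²/4 = π(0.256)²/4 = 0.05147 m²; mean velocity V = Q/A = 0.2096/0.05147 = 4.072 m/s.
Reynolds number Re = ρVD/μ = 1027 · 4.072 · 0.256 / 0.00101 = 1.06e+06.
Re > 4000 → turbulent. Relative roughness ε/D = 0.00352/0.256 = 0.0138. Swamee-Jain: f = 0.25/(log₁₀[0.0138/3.7 + 5.74/1.06e+06^0.9])² = 0.25/(log₁₀[0.00372 + 2.17e-05])² = 0.25/(-2.427)² = 0.04243.
Total minor-loss coefficient ΣK = 2·2.2 + 2·0.45 = 5.3.
ΔP = [f·L/D + ΣK]·(ρV²/2) = [0.04243·179.9/0.256 + 5.3]·(1027·4.072²/2) = [29.82 + 5.3]·8515 = 2.99e+05 Pa.
Head loss h_f = ΔP/(ρg) = 2.99e+05/(1027·9.81) = 29.68 m.

h_f ≈ 29.68 m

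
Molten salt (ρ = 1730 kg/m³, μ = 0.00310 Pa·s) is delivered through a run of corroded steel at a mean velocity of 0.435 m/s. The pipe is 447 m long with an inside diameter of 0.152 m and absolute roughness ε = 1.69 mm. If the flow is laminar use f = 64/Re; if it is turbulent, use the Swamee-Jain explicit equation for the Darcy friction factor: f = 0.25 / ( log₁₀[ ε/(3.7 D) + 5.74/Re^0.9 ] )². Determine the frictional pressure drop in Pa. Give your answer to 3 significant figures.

ΔP ≈ 19900 Pa

Reynolds number Re = ρVD/μ = 1730 · 0.435 · 0.152 / 0.0031 = 3.69e+04.
Re > 4000 → turbulent. Relative roughness ε/D = 0.00169/0.152 = 0.0111. Swamee-Jain: f = 0.25/(log₁₀[0.0111/3.7 + 5.74/3.69e+04^0.9])² = 0.25/(log₁₀[0.003 + 0.000445])² = 0.25/(-2.462)² = 0.04124.
Darcy-Weisbach: ΔP = f(L/D)(ρV²/2) = 0.04124·(447/0.152)·(1730·0.435²/2) = 0.04124·2941·163.7 = 1.985e+04 Pa.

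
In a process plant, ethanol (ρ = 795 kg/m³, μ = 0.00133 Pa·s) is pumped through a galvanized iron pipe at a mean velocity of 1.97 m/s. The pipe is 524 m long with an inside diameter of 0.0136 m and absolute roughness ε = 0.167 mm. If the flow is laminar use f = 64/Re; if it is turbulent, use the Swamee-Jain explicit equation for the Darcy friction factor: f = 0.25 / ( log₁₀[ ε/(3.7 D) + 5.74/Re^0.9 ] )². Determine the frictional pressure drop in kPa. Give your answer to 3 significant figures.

Reynolds number Re = ρVD/μ = 795 · 1.97 · 0.0136 / 0.00133 = 1.601e+04.
Re > 4000 → turbulent. Relative roughness ε/D = 0.000167/0.0136 = 0.0123. Swamee-Jain: f = 0.25/(log₁₀[0.0123/3.7 + 5.74/1.601e+04^0.9])² = 0.25/(log₁₀[0.00332 + 0.000944])² = 0.25/(-2.37)² = 0.0445.
Darcy-Weisbach: ΔP = f(L/D)(ρV²/2) = 0.0445·(524/0.0136)·(795·1.97²/2) = 0.0445·3.853e+04·1543 = 2.645e+06 Pa.
ΔP = 2.645e+06 Pa = 2640 kPa.

ΔP ≈ 2640 kPa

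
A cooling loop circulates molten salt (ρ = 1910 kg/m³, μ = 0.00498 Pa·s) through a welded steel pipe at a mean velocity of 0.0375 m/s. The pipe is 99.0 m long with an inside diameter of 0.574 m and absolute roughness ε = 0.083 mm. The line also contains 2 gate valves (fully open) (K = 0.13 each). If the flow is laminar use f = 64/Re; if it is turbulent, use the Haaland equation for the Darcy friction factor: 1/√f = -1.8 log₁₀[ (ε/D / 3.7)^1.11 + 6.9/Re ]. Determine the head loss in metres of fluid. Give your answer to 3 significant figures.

Reynolds number Re = ρVD/μ = 1910 · 0.0375 · 0.574 / 0.00498 = 8256.
Re > 4000 → turbulent. Relative roughness ε/D = 8.3e-05/0.574 = 0.000145. Haaland: 1/√f = -1.8 log₁₀[(0.000145/3.7)^1.11 + 6.9/8256] = -1.8 log₁₀[1.28e-05 + 0.000836] = 5.528, so f = 0.03272.
Total minor-loss coefficient ΣK = 2·0.13 = 0.26.
ΔP = [f·L/D + ΣK]·(ρV²/2) = [0.03272·99/0.574 + 0.26]·(1910·0.0375²/2) = [5.643 + 0.26]·1.343 = 7.928 Pa.
Head loss h_f = ΔP/(ρg) = 7.928/(1910·9.81) = 4.23×10^-4 m.

h_f ≈ 4.23×10^-4 m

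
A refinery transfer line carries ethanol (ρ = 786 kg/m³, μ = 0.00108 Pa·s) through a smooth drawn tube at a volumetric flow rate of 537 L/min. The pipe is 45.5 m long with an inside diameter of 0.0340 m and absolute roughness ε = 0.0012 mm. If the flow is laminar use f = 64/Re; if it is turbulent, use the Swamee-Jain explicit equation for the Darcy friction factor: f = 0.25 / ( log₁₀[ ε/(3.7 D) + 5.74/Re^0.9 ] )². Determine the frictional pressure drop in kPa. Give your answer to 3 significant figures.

ΔP ≈ 782 kPa

Q = 537 L/min = 537/60000 = 0.00895 m³/s.
Cross-sectional area A = πD²/4 = π(0.034)²/4 = 0.0009079 m²; mean velocity V = Q/A = 0.00895/0.0009079 = 9.858 m/s.
Reynolds number Re = ρVD/μ = 786 · 9.858 · 0.034 / 0.00108 = 2.439e+05.
Re > 4000 → turbulent. Relative roughness ε/D = 1.2e-06/0.034 = 3.53e-05. Swamee-Jain: f = 0.25/(log₁₀[3.53e-05/3.7 + 5.74/2.439e+05^0.9])² = 0.25/(log₁₀[9.54e-06 + 8.14e-05])² = 0.25/(-4.041)² = 0.01531.
Darcy-Weisbach: ΔP = f(L/D)(ρV²/2) = 0.01531·(45.5/0.034)·(786·9.858²/2) = 0.01531·1338·3.819e+04 = 7.822e+05 Pa.
ΔP = 7.822e+05 Pa = 782 kPa.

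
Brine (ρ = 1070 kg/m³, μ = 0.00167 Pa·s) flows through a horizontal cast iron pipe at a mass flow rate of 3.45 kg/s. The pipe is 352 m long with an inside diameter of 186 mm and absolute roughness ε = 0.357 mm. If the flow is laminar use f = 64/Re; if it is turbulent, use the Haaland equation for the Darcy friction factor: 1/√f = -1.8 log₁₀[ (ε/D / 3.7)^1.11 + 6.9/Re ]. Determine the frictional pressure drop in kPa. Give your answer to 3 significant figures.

A = πD²/4 = π(0.186)²/4 = 0.02717 m²; mean velocity V = ṁ/(ρA) = 3.45/(1070 · 0.02717) = 0.1187 m/s.
Reynolds number Re = ρVD/μ = 1070 · 0.1187 · 0.186 / 0.00167 = 1.414e+04.
Re > 4000 → turbulent. Relative roughness ε/D = 0.000357/0.186 = 0.00192. Haaland: 1/√f = -1.8 log₁₀[(0.00192/3.7)^1.11 + 6.9/1.414e+04] = -1.8 log₁₀[0.000226 + 0.000488] = 5.664, so f = 0.03117.
Darcy-Weisbach: ΔP = f(L/D)(ρV²/2) = 0.03117·(352/0.186)·(1070·0.1187²/2) = 0.03117·1892·7.533 = 444.4 Pa.
ΔP = 444.4 Pa = 0.444 kPa.

ΔP ≈ 0.444 kPa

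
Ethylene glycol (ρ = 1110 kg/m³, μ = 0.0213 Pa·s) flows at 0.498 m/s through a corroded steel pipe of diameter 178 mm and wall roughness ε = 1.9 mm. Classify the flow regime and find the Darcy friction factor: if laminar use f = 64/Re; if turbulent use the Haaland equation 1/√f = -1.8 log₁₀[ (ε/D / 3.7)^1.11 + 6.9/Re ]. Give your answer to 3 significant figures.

f ≈ 0.0485

Re = ρVD/μ = 1110·0.498·0.178/0.0213 = 4619.
Re > 4000 → turbulent. ε/D = 0.0019/0.178 = 0.0107; Haaland: 1/√f = -1.8 log₁₀[0.00152 + 0.00149] = 4.539, so f = 0.04855.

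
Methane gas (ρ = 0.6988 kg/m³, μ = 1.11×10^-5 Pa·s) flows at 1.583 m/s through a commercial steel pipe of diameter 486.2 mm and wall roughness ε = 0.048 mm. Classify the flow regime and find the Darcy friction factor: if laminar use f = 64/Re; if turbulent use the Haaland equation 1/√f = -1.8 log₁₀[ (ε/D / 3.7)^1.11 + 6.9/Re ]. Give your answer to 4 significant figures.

f ≈ 0.02113

Re = ρVD/μ = 0.6988·1.583·0.4862/1.11e-05 = 4.845e+04.
Re > 4000 → turbulent. ε/D = 4.8e-05/0.4862 = 9.87e-05; Haaland: 1/√f = -1.8 log₁₀[8.38e-06 + 0.000142] = 6.879, so f = 0.02113.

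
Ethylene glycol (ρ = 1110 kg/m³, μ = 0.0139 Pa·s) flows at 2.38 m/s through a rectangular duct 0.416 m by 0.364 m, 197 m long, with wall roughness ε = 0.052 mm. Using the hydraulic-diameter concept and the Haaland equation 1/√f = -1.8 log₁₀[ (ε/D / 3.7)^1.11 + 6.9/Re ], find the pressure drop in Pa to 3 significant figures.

Hydraulic diameter D_h = 4A/P = 4·(0.416·0.364)/(2·(0.416+0.364)) = 0.6057/1.56 = 0.3883 m.
Re = ρVD_h/μ = 1110·2.38·0.3883/0.0139 = 7.379e+04.
ε/D_h = 5.2e-05/0.3883 = 0.000134; Haaland gives 1/√f = -1.8 log₁₀[1.18e-05+9.35e-05] = 7.16, so f = 0.01951.
ΔP = f(L/D_h)(ρV²/2) = 0.01951·197/0.3883·3144 = 3.111e+04 Pa.

ΔP ≈ 31100 Pa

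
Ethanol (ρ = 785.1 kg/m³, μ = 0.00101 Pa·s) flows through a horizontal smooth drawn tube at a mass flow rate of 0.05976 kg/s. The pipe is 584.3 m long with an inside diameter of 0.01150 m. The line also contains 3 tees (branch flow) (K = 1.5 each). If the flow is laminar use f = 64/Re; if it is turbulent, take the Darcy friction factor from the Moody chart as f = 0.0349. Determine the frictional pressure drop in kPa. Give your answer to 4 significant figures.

A = πD²/4 = π(0.0115)²/4 = 0.0001039 m²; mean velocity V = ṁ/(ρA) = 0.05976/(785.1 · 0.0001039) = 0.7328 m/s.
Reynolds number Re = ρVD/μ = 785.1 · 0.7328 · 0.0115 / 0.00101 = 6551.
Re > 4000 → turbulent; use the Moody-chart value f = 0.0349.
Total minor-loss coefficient ΣK = 3·1.5 = 4.5.
ΔP = [f·L/D + ΣK]·(ρV²/2) = [0.0349·584.3/0.0115 + 4.5]·(785.1·0.7328²/2) = [1773 + 4.5]·210.8 = 3.748e+05 Pa.
ΔP = 3.748e+05 Pa = 374.8 kPa.

ΔP ≈ 374.8 kPa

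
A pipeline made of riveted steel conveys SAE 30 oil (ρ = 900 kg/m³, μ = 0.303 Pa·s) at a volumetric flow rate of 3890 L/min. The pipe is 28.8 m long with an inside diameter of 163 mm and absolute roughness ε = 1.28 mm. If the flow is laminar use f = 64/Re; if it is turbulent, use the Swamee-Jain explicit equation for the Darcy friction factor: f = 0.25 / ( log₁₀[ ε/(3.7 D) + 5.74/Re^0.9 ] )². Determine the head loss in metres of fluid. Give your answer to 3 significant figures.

h_f ≈ 3.70 m

Q = 3890 L/min = 3890/60000 = 0.06483 m³/s.
Cross-sectional area A = πD²/4 = π(0.163)²/4 = 0.02087 m²; mean velocity V = Q/A = 0.06483/0.02087 = 3.107 m/s.
Reynolds number Re = ρVD/μ = 900 · 3.107 · 0.163 / 0.303 = 1504.
Re < 2300 → laminar flow, so f = 64/Re = 64/1504 = 0.04255 (the turbulent correlation is not needed).
Darcy-Weisbach: ΔP = f(L/D)(ρV²/2) = 0.04255·(28.8/0.163)·(900·3.107²/2) = 0.04255·176.7·4344 = 3.265e+04 Pa.
Head loss h_f = ΔP/(ρg) = 3.265e+04/(900·9.81) = 3.70 m.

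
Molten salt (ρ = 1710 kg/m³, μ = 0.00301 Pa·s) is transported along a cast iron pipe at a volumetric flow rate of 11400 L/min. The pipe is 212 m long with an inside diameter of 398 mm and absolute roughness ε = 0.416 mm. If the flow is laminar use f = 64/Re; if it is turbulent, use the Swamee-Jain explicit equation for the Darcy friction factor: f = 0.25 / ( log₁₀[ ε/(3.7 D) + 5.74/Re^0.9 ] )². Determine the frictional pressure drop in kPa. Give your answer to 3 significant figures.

Q = 11400 L/min = 11400/60000 = 0.19 m³/s.
Cross-sectional area A = πD²/4 = π(0.398)²/4 = 0.1244 m²; mean velocity V = Q/A = 0.19/0.1244 = 1.527 m/s.
Reynolds number Re = ρVD/μ = 1710 · 1.527 · 0.398 / 0.00301 = 3.453e+05.
Re > 4000 → turbulent. Relative roughness ε/D = 0.000416/0.398 = 0.00105. Swamee-Jain: f = 0.25/(log₁₀[0.00105/3.7 + 5.74/3.453e+05^0.9])² = 0.25/(log₁₀[0.000282 + 5.95e-05])² = 0.25/(-3.466)² = 0.02081.
Darcy-Weisbach: ΔP = f(L/D)(ρV²/2) = 0.02081·(212/0.398)·(1710·1.527²/2) = 0.02081·532.7·1994 = 2.211e+04 Pa.
ΔP = 2.211e+04 Pa = 22.1 kPa.

ΔP ≈ 22.1 kPa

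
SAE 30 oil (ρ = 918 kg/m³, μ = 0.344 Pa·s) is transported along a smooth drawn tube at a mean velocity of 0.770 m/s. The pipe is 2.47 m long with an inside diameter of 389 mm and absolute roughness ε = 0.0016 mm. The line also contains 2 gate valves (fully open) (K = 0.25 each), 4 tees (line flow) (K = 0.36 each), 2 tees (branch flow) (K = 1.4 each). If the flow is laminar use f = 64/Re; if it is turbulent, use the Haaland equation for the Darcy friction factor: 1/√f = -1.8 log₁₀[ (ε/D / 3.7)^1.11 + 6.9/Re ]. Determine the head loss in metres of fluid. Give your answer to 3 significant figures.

Reynolds number Re = ρVD/μ = 918 · 0.77 · 0.389 / 0.344 = 799.3.
Re < 2300 → laminar flow, so f = 64/Re = 64/799.3 = 0.08007 (the turbulent correlation is not needed).
Total minor-loss coefficient ΣK = 2·0.25 + 4·0.36 + 2·1.4 = 4.74.
ΔP = [f·L/D + ΣK]·(ρV²/2) = [0.08007·2.47/0.389 + 4.74]·(918·0.77²/2) = [0.5084 + 4.74]·272.1 = 1428 Pa.
Head loss h_f = ΔP/(ρg) = 1428/(918·9.81) = 0.159 m.

h_f ≈ 0.159 m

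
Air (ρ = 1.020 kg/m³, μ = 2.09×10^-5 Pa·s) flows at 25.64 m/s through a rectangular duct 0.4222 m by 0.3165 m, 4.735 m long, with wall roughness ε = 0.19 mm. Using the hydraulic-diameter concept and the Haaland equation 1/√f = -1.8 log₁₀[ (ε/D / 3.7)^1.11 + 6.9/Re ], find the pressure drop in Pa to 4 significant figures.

ΔP ≈ 78.17 Pa

Hydraulic diameter D_h = 4A/P = 4·(0.4222·0.3165)/(2·(0.4222+0.3165)) = 0.5345/1.477 = 0.3618 m.
Re = ρVD_h/μ = 1.02·25.64·0.3618/2.09e-05 = 4.527e+05.
ε/D_h = 0.00019/0.3618 = 0.000525; Haaland gives 1/√f = -1.8 log₁₀[5.36e-05+1.52e-05] = 7.492, so f = 0.01781.
ΔP = f(L/D_h)(ρV²/2) = 0.01781·4.735/0.3618·335.3 = 78.17 Pa.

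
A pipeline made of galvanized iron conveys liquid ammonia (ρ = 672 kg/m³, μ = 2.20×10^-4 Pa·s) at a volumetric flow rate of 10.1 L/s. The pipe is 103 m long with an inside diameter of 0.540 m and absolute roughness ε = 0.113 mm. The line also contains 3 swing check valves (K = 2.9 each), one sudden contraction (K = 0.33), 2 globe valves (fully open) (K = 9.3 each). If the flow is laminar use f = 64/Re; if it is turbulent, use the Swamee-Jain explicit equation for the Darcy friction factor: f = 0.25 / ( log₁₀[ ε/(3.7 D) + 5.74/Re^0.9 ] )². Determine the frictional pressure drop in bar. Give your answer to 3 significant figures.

ΔP ≈ 2.06×10^-4 bar

Q = 10.1 L/s = 10.1/1000 = 0.0101 m³/s.
Cross-sectional area A = πD²/4 = π(0.54)²/4 = 0.229 m²; mean velocity V = Q/A = 0.0101/0.229 = 0.0441 m/s.
Reynolds number Re = ρVD/μ = 672 · 0.0441 · 0.54 / 0.00022 = 7.274e+04.
Re > 4000 → turbulent. Relative roughness ε/D = 0.000113/0.54 = 0.000209. Swamee-Jain: f = 0.25/(log₁₀[0.000209/3.7 + 5.74/7.274e+04^0.9])² = 0.25/(log₁₀[5.66e-05 + 0.000242])² = 0.25/(-3.525)² = 0.02012.
Total minor-loss coefficient ΣK = 3·2.9 + 1·0.33 + 2·9.3 = 27.6.
ΔP = [f·L/D + ΣK]·(ρV²/2) = [0.02012·103/0.54 + 27.6]·(672·0.0441²/2) = [3.837 + 27.6]·0.6535 = 20.56 Pa.
ΔP = 20.56 Pa = 2.06×10^-4 bar.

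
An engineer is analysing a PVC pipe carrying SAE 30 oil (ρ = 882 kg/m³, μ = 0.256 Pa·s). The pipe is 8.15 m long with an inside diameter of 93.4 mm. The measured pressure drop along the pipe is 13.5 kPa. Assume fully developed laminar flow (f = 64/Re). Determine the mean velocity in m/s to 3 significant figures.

V ≈ 1.76 m/s

For laminar flow, f = 64/Re with Re = ρVD/μ, so Darcy-Weisbach reduces to ΔP = 32μLV/D². Solving for V: V = ΔP·D²/(32μL) = 1.35e+04·(0.0934)²/(32·0.256·8.15) = 1.764 m/s.
Check: Re = ρVD/μ = 882·1.764·0.0934/0.256 = 567.6 < 2300, so the laminar assumption holds.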